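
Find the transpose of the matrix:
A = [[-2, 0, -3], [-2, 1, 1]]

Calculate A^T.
[[-2, -2], [0, 1], [-3, 1]]

The transpose sends entry (i,j) to (j,i); rows become columns.
Row 0 of A: [-2, 0, -3] -> column 0 of A^T.
Row 1 of A: [-2, 1, 1] -> column 1 of A^T.
A^T = [[-2, -2], [0, 1], [-3, 1]]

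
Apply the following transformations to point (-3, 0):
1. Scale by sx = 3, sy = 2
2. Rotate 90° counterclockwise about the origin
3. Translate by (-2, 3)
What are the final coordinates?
(-2, -6)

Step 1: Scale → (-9, 0)
Step 2: Rotate 90° → (0, -9)
Step 3: Translate → (-2, -6)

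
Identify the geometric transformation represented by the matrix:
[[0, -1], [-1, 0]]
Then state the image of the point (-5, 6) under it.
reflection across the line y = -x; image of (-5, 6) is (-6, 5)

This is a symmetric orthogonal matrix with determinant -1, which characterizes a reflection in ℝ².
The matrix [[0, -1], [-1, 0]] represents: reflection across the line y = -x.
Applying it to (-5, 6): [0·-5 + -1·6, -1·-5 + 0·6] = (-6, 5).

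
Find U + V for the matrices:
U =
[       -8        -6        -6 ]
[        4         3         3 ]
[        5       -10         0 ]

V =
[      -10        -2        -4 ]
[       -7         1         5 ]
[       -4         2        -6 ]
U + V =
[      -18        -8       -10 ]
[       -3         4         8 ]
[        1        -8        -6 ]

Matrix addition is elementwise: (U+V)[i][j] = U[i][j] + V[i][j].
  (U+V)[0][0] = (-8) + (-10) = -18
  (U+V)[0][1] = (-6) + (-2) = -8
  (U+V)[0][2] = (-6) + (-4) = -10
  (U+V)[1][0] = (4) + (-7) = -3
  (U+V)[1][1] = (3) + (1) = 4
  (U+V)[1][2] = (3) + (5) = 8
  (U+V)[2][0] = (5) + (-4) = 1
  (U+V)[2][1] = (-10) + (2) = -8
  (U+V)[2][2] = (0) + (-6) = -6
U + V =
[      -18        -8       -10 ]
[       -3         4         8 ]
[        1        -8        -6 ]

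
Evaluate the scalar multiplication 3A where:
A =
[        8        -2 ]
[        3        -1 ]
3A =
[       24        -6 ]
[        9        -3 ]

Scalar multiplication is elementwise: (3A)[i][j] = 3 * A[i][j].
  (3A)[0][0] = 3 * (8) = 24
  (3A)[0][1] = 3 * (-2) = -6
  (3A)[1][0] = 3 * (3) = 9
  (3A)[1][1] = 3 * (-1) = -3
3A =
[       24        -6 ]
[        9        -3 ]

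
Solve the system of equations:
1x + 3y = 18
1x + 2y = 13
x = 3, y = 5

Use elimination (row reduction):
Equation 1: 1x + 3y = 18.
Equation 2: 1x + 2y = 13.
Multiply Eq1 by 1 and Eq2 by 1: 1x + 3y = 18;  1x + 2y = 13.
Subtract: (-1)y = -5, so y = 5.
Back-substitute into Eq1: 1x + 3*(5) = 18, so x = 3.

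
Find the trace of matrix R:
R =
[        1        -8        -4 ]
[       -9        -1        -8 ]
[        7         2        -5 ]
tr(R) = 1 - 1 - 5 = -5

The trace of a square matrix is the sum of its diagonal entries.
Diagonal entries of R: R[0][0] = 1, R[1][1] = -1, R[2][2] = -5.
tr(R) = 1 - 1 - 5 = -5.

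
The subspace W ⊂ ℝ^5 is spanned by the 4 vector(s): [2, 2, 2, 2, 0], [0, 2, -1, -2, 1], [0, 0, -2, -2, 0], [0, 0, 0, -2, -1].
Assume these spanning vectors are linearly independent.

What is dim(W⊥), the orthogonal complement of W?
dim(W⊥) = 1

For any subspace W of ℝ^n, dim(W) + dim(W⊥) = n (the whole-space dimension).
Here the given 4 vectors are linearly independent, so dim(W) = 4.
Thus dim(W⊥) = n - dim(W) = 5 - 4 = 1.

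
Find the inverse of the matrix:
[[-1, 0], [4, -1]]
[[-1, 0], [-4, -1]]

For [[a,b],[c,d]], inverse = (1/det)·[[d,-b],[-c,a]]
det = -1·-1 - 0·4 = 1
Inverse = (1/1)·[[-1, 0], [-4, -1]]
        = [[-1, 0], [-4, -1]]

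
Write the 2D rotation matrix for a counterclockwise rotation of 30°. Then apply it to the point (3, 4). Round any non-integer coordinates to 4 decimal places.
R = [[√3/2, -1/2], [1/2, √3/2]]; R·(3, 4) = (0.5981, 4.9641)

Rotation matrix formula: R(θ) = [[cos θ, -sin θ], [sin θ, cos θ]]
For θ = 30°:
cos(30°) = √3/2
sin(30°) = 1/2
R = [[√3/2, -1/2], [1/2, √3/2]]
Apply to (3, 4): [√3/2·3 + (-1/2)·4, 1/2·3 + √3/2·4] = (0.5981, 4.9641)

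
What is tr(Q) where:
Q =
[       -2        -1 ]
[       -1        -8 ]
tr(Q) = -2 - 8 = -10

The trace of a square matrix is the sum of its diagonal entries.
Diagonal entries of Q: Q[0][0] = -2, Q[1][1] = -8.
tr(Q) = -2 - 8 = -10.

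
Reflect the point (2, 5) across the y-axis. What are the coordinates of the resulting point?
(-2, 5)

Reflection across y-axis: (2, 5) → (-2, 5)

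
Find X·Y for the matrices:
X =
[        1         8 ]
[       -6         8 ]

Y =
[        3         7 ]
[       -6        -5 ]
XY =
[      -45       -33 ]
[      -66       -82 ]

Matrix multiplication: (XY)[i][j] = sum over k of X[i][k] * Y[k][j].
  (XY)[0][0] = (1)*(3) + (8)*(-6) = -45
  (XY)[0][1] = (1)*(7) + (8)*(-5) = -33
  (XY)[1][0] = (-6)*(3) + (8)*(-6) = -66
  (XY)[1][1] = (-6)*(7) + (8)*(-5) = -82
XY =
[      -45       -33 ]
[      -66       -82 ]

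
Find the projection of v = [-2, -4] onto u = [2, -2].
[1, -1]

The projection of v onto u is proj_u(v) = ((v·u) / (u·u)) · u.
v·u = (-2)*(2) + (-4)*(-2) = 4.
u·u = (2)*(2) + (-2)*(-2) = 8.
coefficient = 4 / 8 = 1/2.
proj_u(v) = 1/2 · [2, -2] = [1, -1].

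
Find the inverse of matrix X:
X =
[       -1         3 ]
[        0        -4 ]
det(X) = 4
X⁻¹ =
[       -1      -3/4 ]
[        0      -1/4 ]

For a 2×2 matrix X = [[a, b], [c, d]] with det(X) ≠ 0, X⁻¹ = (1/det(X)) * [[d, -b], [-c, a]].
det(X) = (-1)*(-4) - (3)*(0) = 4 - 0 = 4.
X⁻¹ = (1/4) * [[-4, -3], [0, -1]].
Dividing each entry by 4 and reducing:
X⁻¹ =
[       -1      -3/4 ]
[        0      -1/4 ]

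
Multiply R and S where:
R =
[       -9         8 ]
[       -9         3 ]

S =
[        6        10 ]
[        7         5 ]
RS =
[        2       -50 ]
[      -33       -75 ]

Matrix multiplication: (RS)[i][j] = sum over k of R[i][k] * S[k][j].
  (RS)[0][0] = (-9)*(6) + (8)*(7) = 2
  (RS)[0][1] = (-9)*(10) + (8)*(5) = -50
  (RS)[1][0] = (-9)*(6) + (3)*(7) = -33
  (RS)[1][1] = (-9)*(10) + (3)*(5) = -75
RS =
[        2       -50 ]
[      -33       -75 ]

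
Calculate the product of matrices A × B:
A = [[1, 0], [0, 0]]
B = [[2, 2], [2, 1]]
[[2, 2], [0, 0]]

Matrix multiplication:
C[0][0] = 1×2 + 0×2 = 2
C[0][1] = 1×2 + 0×1 = 2
C[1][0] = 0×2 + 0×2 = 0
C[1][1] = 0×2 + 0×1 = 0
Result: [[2, 2], [0, 0]]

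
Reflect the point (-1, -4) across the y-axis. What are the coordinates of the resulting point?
(1, -4)

Reflection across y-axis: (-1, -4) → (1, -4)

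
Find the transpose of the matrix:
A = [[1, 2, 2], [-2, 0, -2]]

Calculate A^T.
[[1, -2], [2, 0], [2, -2]]

The transpose sends entry (i,j) to (j,i); rows become columns.
Row 0 of A: [1, 2, 2] -> column 0 of A^T.
Row 1 of A: [-2, 0, -2] -> column 1 of A^T.
A^T = [[1, -2], [2, 0], [2, -2]]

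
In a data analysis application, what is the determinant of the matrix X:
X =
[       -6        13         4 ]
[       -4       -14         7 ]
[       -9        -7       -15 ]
det(X) = -3545

Expand along row 0 (cofactor expansion): det(X) = a*(e*i - f*h) - b*(d*i - f*g) + c*(d*h - e*g), where the 3×3 is [[a, b, c], [d, e, f], [g, h, i]].
Minor M_00 = (-14)*(-15) - (7)*(-7) = 210 + 49 = 259.
Minor M_01 = (-4)*(-15) - (7)*(-9) = 60 + 63 = 123.
Minor M_02 = (-4)*(-7) - (-14)*(-9) = 28 - 126 = -98.
det(X) = (-6)*(259) - (13)*(123) + (4)*(-98) = -1554 - 1599 - 392 = -3545.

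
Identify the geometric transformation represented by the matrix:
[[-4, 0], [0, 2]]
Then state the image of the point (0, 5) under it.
non-uniform scaling by (-4, 2); image of (0, 5) is (0, 10)

This is diagonal with distinct entries, so it scales the x-axis by -4 and the y-axis by 2.
The matrix [[-4, 0], [0, 2]] represents: non-uniform scaling by (-4, 2).
Applying it to (0, 5): [-4·0 + 0·5, 0·0 + 2·5] = (0, 10).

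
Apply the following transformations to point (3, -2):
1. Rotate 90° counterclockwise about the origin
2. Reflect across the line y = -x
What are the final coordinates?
(-3, -2)

Step 1: Rotate 90° → (2, 3)
Step 2: Reflect across the line y = -x → (-3, -2)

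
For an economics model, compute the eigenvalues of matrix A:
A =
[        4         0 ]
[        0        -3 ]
λ = -3, 4

Solve det(A - λI) = 0. For a 2×2 matrix the characteristic equation is λ² - (trace)λ + det = 0.
trace(A) = a + d = 4 - 3 = 1.
det(A) = a*d - b*c = (4)*(-3) - (0)*(0) = -12 - 0 = -12.
Characteristic equation: λ² - (1)λ + (-12) = 0.
Discriminant = (1)² - 4*(-12) = 1 + 48 = 49.
λ = (1 ± √49) / 2 = (1 ± 7) / 2 = -3, 4.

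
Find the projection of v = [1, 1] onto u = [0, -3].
[0, 1]

The projection of v onto u is proj_u(v) = ((v·u) / (u·u)) · u.
v·u = (1)*(0) + (1)*(-3) = -3.
u·u = (0)*(0) + (-3)*(-3) = 9.
coefficient = -3 / 9 = -1/3.
proj_u(v) = -1/3 · [0, -3] = [0, 1].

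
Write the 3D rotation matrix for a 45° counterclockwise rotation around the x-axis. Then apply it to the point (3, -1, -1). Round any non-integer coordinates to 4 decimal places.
R = [[1, 0, 0], [0, √2/2, -√2/2], [0, √2/2, √2/2]]; R·(3, -1, -1) = (3.0000, 0.0000, -1.4142)

Rotation matrix for 45° around x-axis:
cos(45°) = √2/2, sin(45°) = √2/2
R = [[1, 0, 0], [0, √2/2, -√2/2], [0, √2/2, √2/2]]
Apply to (3, -1, -1): R·[3, -1, -1]ᵀ = (3.0000, 0.0000, -1.4142)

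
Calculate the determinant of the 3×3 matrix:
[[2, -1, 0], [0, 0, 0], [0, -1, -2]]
0

Expansion along first row:
det = 2·det([[0,0],[-1,-2]]) - -1·det([[0,0],[0,-2]]) + 0·det([[0,0],[0,-1]])
    = 2·(0·-2 - 0·-1) - -1·(0·-2 - 0·0) + 0·(0·-1 - 0·0)
    = 2·0 - -1·0 + 0·0
    = 0 + 0 + 0 = 0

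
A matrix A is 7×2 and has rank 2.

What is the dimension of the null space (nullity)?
0

The rank-nullity theorem for an m×n matrix states:
rank(A) + nullity(A) = n (the number of columns).
Here n = 2 and rank(A) = 2, so nullity(A) = 2 - 2 = 0.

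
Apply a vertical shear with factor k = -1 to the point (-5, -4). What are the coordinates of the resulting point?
(-5, 1)

Shear matrix for vertical shear with factor k = -1:
[[1, 0], [-1, 1]]
Result: (-5, -4) → (-5, 1)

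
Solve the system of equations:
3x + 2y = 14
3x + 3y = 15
x = 4, y = 1

Use elimination (row reduction):
Equation 1: 3x + 2y = 14.
Equation 2: 3x + 3y = 15.
Multiply Eq1 by 3 and Eq2 by 3: 9x + 6y = 42;  9x + 9y = 45.
Subtract: (3)y = 3, so y = 1.
Back-substitute into Eq1: 3x + 2*(1) = 14, so x = 4.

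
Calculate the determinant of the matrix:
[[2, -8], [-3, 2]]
-20

For a 2×2 matrix [[a, b], [c, d]], det = ad - bc
det = (2)(2) - (-8)(-3) = 4 - 24 = -20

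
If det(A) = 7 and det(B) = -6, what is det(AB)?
-42

Use the multiplicative property of determinants: det(AB) = det(A)*det(B).
det(AB) = (7)*(-6) = -42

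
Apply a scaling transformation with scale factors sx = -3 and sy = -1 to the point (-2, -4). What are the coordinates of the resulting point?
(6, 4)

Scaling matrix:
[[-3, 0], [0, -1]]
Result: (-2 × -3, -4 × -1) = (6, 4)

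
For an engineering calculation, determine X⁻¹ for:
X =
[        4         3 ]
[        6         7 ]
det(X) = 10
X⁻¹ =
[     7/10     -3/10 ]
[     -3/5       2/5 ]

For a 2×2 matrix X = [[a, b], [c, d]] with det(X) ≠ 0, X⁻¹ = (1/det(X)) * [[d, -b], [-c, a]].
det(X) = (4)*(7) - (3)*(6) = 28 - 18 = 10.
X⁻¹ = (1/10) * [[7, -3], [-6, 4]].
Dividing each entry by 10 and reducing:
X⁻¹ =
[     7/10     -3/10 ]
[     -3/5       2/5 ]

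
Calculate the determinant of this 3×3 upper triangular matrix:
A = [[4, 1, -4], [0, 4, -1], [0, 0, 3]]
48

The determinant of a triangular matrix is the product of its diagonal entries (the off-diagonal entries above the diagonal do not affect it).
det(A) = (4) * (4) * (3) = 48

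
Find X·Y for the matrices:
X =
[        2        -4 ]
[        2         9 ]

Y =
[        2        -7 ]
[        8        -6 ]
XY =
[      -28        10 ]
[       76       -68 ]

Matrix multiplication: (XY)[i][j] = sum over k of X[i][k] * Y[k][j].
  (XY)[0][0] = (2)*(2) + (-4)*(8) = -28
  (XY)[0][1] = (2)*(-7) + (-4)*(-6) = 10
  (XY)[1][0] = (2)*(2) + (9)*(8) = 76
  (XY)[1][1] = (2)*(-7) + (9)*(-6) = -68
XY =
[      -28        10 ]
[       76       -68 ]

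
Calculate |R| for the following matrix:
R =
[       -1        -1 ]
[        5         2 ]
det(R) = 3

For a 2×2 matrix [[a, b], [c, d]], det = a*d - b*c.
det(R) = (-1)*(2) - (-1)*(5) = -2 + 5 = 3.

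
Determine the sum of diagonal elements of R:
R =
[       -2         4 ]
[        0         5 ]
tr(R) = -2 + 5 = 3

The trace of a square matrix is the sum of its diagonal entries.
Diagonal entries of R: R[0][0] = -2, R[1][1] = 5.
tr(R) = -2 + 5 = 3.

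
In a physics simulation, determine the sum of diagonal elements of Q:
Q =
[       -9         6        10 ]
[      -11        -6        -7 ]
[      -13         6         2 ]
tr(Q) = -9 - 6 + 2 = -13

The trace of a square matrix is the sum of its diagonal entries.
Diagonal entries of Q: Q[0][0] = -9, Q[1][1] = -6, Q[2][2] = 2.
tr(Q) = -9 - 6 + 2 = -13.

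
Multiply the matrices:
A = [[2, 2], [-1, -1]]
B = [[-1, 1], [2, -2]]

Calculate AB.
[[2, -2], [-1, 1]]

Each entry (i,j) of AB = sum over k of A[i][k]*B[k][j].
(AB)[0][0] = (2)*(-1) + (2)*(2) = 2
(AB)[0][1] = (2)*(1) + (2)*(-2) = -2
(AB)[1][0] = (-1)*(-1) + (-1)*(2) = -1
(AB)[1][1] = (-1)*(1) + (-1)*(-2) = 1
AB = [[2, -2], [-1, 1]]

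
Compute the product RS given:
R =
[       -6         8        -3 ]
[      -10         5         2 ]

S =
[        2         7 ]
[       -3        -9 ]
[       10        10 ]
RS =
[      -66      -144 ]
[      -15       -95 ]

Matrix multiplication: (RS)[i][j] = sum over k of R[i][k] * S[k][j].
  (RS)[0][0] = (-6)*(2) + (8)*(-3) + (-3)*(10) = -66
  (RS)[0][1] = (-6)*(7) + (8)*(-9) + (-3)*(10) = -144
  (RS)[1][0] = (-10)*(2) + (5)*(-3) + (2)*(10) = -15
  (RS)[1][1] = (-10)*(7) + (5)*(-9) + (2)*(10) = -95
RS =
[      -66      -144 ]
[      -15       -95 ]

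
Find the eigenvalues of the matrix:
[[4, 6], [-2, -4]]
λ = -2 and λ = 2

Characteristic equation: det(A - λI) = 0
λ² - (trace)λ + (det) = 0
λ² - (0)λ + (-4) = 0
λ² - 0λ - 4 = 0
Solving: λ = -2, 2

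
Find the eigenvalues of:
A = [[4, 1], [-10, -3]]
λ = -1, 2

Solve det(A - λI) = 0. For a 2×2 matrix this is λ² - (trace)λ + det = 0.
trace(A) = 4 - 3 = 1.
det(A) = (4)*(-3) - (1)*(-10) = -12 + 10 = -2.
Characteristic equation: λ² - (1)λ + (-2) = 0.
Discriminant: (1)² - 4*(-2) = 1 + 8 = 9.
Roots: λ = (1 ± √9) / 2 = -1, 2.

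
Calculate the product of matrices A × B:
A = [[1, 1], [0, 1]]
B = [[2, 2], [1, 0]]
[[3, 2], [1, 0]]

Matrix multiplication:
C[0][0] = 1×2 + 1×1 = 3
C[0][1] = 1×2 + 1×0 = 2
C[1][0] = 0×2 + 1×1 = 1
C[1][1] = 0×2 + 1×0 = 0
Result: [[3, 2], [1, 0]]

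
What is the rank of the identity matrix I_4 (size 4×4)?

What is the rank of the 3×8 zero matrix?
rank(I_4) = 4, rank(0) = 0

The identity I_4 has 4 columns that are the standard basis vectors e_1, …, e_4. These are linearly independent, so all 4 columns are pivots and rank(I_4) = 4.
The 3×8 zero matrix has every entry zero, so every row is the zero row and there are no pivots; rank(0) = 0.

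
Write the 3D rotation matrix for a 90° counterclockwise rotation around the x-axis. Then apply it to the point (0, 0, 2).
R = [[1, 0, 0], [0, 0, -1], [0, 1, 0]]; R·(0, 0, 2) = (0, -2, 0)

Rotation matrix for 90° around x-axis:
cos(90°) = 0, sin(90°) = 1
R = [[1, 0, 0], [0, 0, -1], [0, 1, 0]]
Apply to (0, 0, 2): R·[0, 0, 2]ᵀ = (0, -2, 0)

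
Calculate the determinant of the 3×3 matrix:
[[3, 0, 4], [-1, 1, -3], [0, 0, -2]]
-6

Expansion along first row:
det = 3·det([[1,-3],[0,-2]]) - 0·det([[-1,-3],[0,-2]]) + 4·det([[-1,1],[0,0]])
    = 3·(1·-2 - -3·0) - 0·(-1·-2 - -3·0) + 4·(-1·0 - 1·0)
    = 3·-2 - 0·2 + 4·0
    = -6 + 0 + 0 = -6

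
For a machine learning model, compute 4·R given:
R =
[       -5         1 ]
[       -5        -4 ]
4R =
[      -20         4 ]
[      -20       -16 ]

Scalar multiplication is elementwise: (4R)[i][j] = 4 * R[i][j].
  (4R)[0][0] = 4 * (-5) = -20
  (4R)[0][1] = 4 * (1) = 4
  (4R)[1][0] = 4 * (-5) = -20
  (4R)[1][1] = 4 * (-4) = -16
4R =
[      -20         4 ]
[      -20       -16 ]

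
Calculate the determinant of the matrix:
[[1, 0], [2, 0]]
0

For a 2×2 matrix [[a, b], [c, d]], det = ad - bc
det = (1)(0) - (0)(2) = 0 - 0 = 0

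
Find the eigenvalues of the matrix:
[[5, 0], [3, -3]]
λ = -3 and λ = 5

Characteristic equation: det(A - λI) = 0
λ² - (trace)λ + (det) = 0
λ² - (2)λ + (-15) = 0
λ² - 2λ - 15 = 0
Solving: λ = -3, 5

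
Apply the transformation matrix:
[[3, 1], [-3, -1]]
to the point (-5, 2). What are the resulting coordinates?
(-13, 13)

Matrix multiplication:
[[3, 1], [-3, -1]] × [-5, 2]ᵀ
= [3×-5 + 1×2, -3×-5 + -1×2]ᵀ
= [-13.0000, 13.0000]ᵀ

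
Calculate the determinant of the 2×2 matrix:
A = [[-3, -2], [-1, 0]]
-2

For A = [[a, b], [c, d]], det(A) = a*d - b*c.
det(A) = (-3)*(0) - (-2)*(-1) = 0 - 2 = -2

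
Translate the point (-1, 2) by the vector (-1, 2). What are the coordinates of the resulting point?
(-2, 4)

Translation by (-1, 2):
x' = -1 + -1 = -2
y' = 2 + 2 = 4
Homogeneous matrix: [[1, 0, -1], [0, 1, 2], [0, 0, 1]]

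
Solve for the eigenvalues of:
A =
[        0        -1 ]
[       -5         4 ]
λ = -1, 5

Solve det(A - λI) = 0. For a 2×2 matrix the characteristic equation is λ² - (trace)λ + det = 0.
trace(A) = a + d = 0 + 4 = 4.
det(A) = a*d - b*c = (0)*(4) - (-1)*(-5) = 0 - 5 = -5.
Characteristic equation: λ² - (4)λ + (-5) = 0.
Discriminant = (4)² - 4*(-5) = 16 + 20 = 36.
λ = (4 ± √36) / 2 = (4 ± 6) / 2 = -1, 5.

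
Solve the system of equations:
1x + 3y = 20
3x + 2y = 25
x = 5, y = 5

Use elimination (row reduction):
Equation 1: 1x + 3y = 20.
Equation 2: 3x + 2y = 25.
Multiply Eq1 by 3 and Eq2 by 1: 3x + 9y = 60;  3x + 2y = 25.
Subtract: (-7)y = -35, so y = 5.
Back-substitute into Eq1: 1x + 3*(5) = 20, so x = 5.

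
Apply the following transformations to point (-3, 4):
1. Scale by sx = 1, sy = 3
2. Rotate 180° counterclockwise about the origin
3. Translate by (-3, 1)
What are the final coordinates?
(0, -11)

Step 1: Scale → (-3, 12)
Step 2: Rotate 180° → (3, -12)
Step 3: Translate → (0, -11)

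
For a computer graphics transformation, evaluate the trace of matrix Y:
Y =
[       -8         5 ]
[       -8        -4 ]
tr(Y) = -8 - 4 = -12

The trace of a square matrix is the sum of its diagonal entries.
Diagonal entries of Y: Y[0][0] = -8, Y[1][1] = -4.
tr(Y) = -8 - 4 = -12.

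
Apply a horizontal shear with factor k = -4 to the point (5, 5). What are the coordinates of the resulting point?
(-15, 5)

Shear matrix for horizontal shear with factor k = -4:
[[1, -4], [0, 1]]
Result: (5, 5) → (-15, 5)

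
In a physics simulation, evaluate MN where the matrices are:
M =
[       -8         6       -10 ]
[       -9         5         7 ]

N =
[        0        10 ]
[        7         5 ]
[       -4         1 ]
MN =
[       82       -60 ]
[        7       -58 ]

Matrix multiplication: (MN)[i][j] = sum over k of M[i][k] * N[k][j].
  (MN)[0][0] = (-8)*(0) + (6)*(7) + (-10)*(-4) = 82
  (MN)[0][1] = (-8)*(10) + (6)*(5) + (-10)*(1) = -60
  (MN)[1][0] = (-9)*(0) + (5)*(7) + (7)*(-4) = 7
  (MN)[1][1] = (-9)*(10) + (5)*(5) + (7)*(1) = -58
MN =
[       82       -60 ]
[        7       -58 ]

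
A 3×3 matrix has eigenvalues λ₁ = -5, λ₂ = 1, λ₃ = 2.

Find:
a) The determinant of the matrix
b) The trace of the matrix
det = -10, trace = -2

Two standard eigenvalue identities:
- det(A) equals the product of the eigenvalues (counted with multiplicity).
- trace(A) equals the sum of the eigenvalues.
det(A) = (-5)*(1)*(2) = -10.
trace(A) = -5 + 1 + 2 = -2.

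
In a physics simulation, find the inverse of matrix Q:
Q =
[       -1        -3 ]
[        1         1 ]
det(Q) = 2
Q⁻¹ =
[      1/2       3/2 ]
[     -1/2      -1/2 ]

For a 2×2 matrix Q = [[a, b], [c, d]] with det(Q) ≠ 0, Q⁻¹ = (1/det(Q)) * [[d, -b], [-c, a]].
det(Q) = (-1)*(1) - (-3)*(1) = -1 + 3 = 2.
Q⁻¹ = (1/2) * [[1, 3], [-1, -1]].
Dividing each entry by 2 and reducing:
Q⁻¹ =
[      1/2       3/2 ]
[     -1/2      -1/2 ]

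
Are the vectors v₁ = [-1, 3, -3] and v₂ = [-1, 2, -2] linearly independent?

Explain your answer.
Yes, linearly independent

Two vectors are linearly dependent iff one is a scalar multiple of the other.
No single scalar k satisfies v₂ = k·v₁ (the ratios of corresponding entries disagree), so v₁ and v₂ are linearly independent.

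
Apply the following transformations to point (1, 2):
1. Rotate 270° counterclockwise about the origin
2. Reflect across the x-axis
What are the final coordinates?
(2, 1)

Step 1: Rotate 270° → (2, -1)
Step 2: Reflect across the x-axis → (2, 1)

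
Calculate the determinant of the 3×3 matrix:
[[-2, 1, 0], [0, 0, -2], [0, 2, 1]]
-8

Expansion along first row:
det = -2·det([[0,-2],[2,1]]) - 1·det([[0,-2],[0,1]]) + 0·det([[0,0],[0,2]])
    = -2·(0·1 - -2·2) - 1·(0·1 - -2·0) + 0·(0·2 - 0·0)
    = -2·4 - 1·0 + 0·0
    = -8 + 0 + 0 = -8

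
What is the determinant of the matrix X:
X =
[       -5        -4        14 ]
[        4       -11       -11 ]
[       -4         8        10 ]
det(X) = -74

Expand along row 0 (cofactor expansion): det(X) = a*(e*i - f*h) - b*(d*i - f*g) + c*(d*h - e*g), where the 3×3 is [[a, b, c], [d, e, f], [g, h, i]].
Minor M_00 = (-11)*(10) - (-11)*(8) = -110 + 88 = -22.
Minor M_01 = (4)*(10) - (-11)*(-4) = 40 - 44 = -4.
Minor M_02 = (4)*(8) - (-11)*(-4) = 32 - 44 = -12.
det(X) = (-5)*(-22) - (-4)*(-4) + (14)*(-12) = 110 - 16 - 168 = -74.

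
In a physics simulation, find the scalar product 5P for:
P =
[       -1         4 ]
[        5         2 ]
5P =
[       -5        20 ]
[       25        10 ]

Scalar multiplication is elementwise: (5P)[i][j] = 5 * P[i][j].
  (5P)[0][0] = 5 * (-1) = -5
  (5P)[0][1] = 5 * (4) = 20
  (5P)[1][0] = 5 * (5) = 25
  (5P)[1][1] = 5 * (2) = 10
5P =
[       -5        20 ]
[       25        10 ]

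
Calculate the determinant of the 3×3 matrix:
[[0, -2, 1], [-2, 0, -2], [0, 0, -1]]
4

Expansion along first row:
det = 0·det([[0,-2],[0,-1]]) - -2·det([[-2,-2],[0,-1]]) + 1·det([[-2,0],[0,0]])
    = 0·(0·-1 - -2·0) - -2·(-2·-1 - -2·0) + 1·(-2·0 - 0·0)
    = 0·0 - -2·2 + 1·0
    = 0 + 4 + 0 = 4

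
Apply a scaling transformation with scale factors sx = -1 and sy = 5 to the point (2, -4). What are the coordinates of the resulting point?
(-2, -20)

Scaling matrix:
[[-1, 0], [0, 5]]
Result: (2 × -1, -4 × 5) = (-2, -20)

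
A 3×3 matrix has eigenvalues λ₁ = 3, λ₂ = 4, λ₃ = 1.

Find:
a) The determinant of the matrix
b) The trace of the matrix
det = 12, trace = 8

Two standard eigenvalue identities:
- det(A) equals the product of the eigenvalues (counted with multiplicity).
- trace(A) equals the sum of the eigenvalues.
det(A) = (3)*(4)*(1) = 12.
trace(A) = 3 + 4 + 1 = 8.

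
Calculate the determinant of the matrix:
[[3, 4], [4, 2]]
-10

For a 2×2 matrix [[a, b], [c, d]], det = ad - bc
det = (3)(2) - (4)(4) = 6 - 16 = -10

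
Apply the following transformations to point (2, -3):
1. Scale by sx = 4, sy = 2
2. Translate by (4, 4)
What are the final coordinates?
(12, -2)

Step 1: Scale (2, -3) by (sx, sy) = (4, 2) → (8, -6)
Step 2: Translate by (4, 4) → (12, -2)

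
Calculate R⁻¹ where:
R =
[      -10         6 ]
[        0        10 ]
det(R) = -100
R⁻¹ =
[    -1/10      3/50 ]
[        0      1/10 ]

For a 2×2 matrix R = [[a, b], [c, d]] with det(R) ≠ 0, R⁻¹ = (1/det(R)) * [[d, -b], [-c, a]].
det(R) = (-10)*(10) - (6)*(0) = -100 - 0 = -100.
R⁻¹ = (1/-100) * [[10, -6], [0, -10]].
Dividing each entry by -100 and reducing:
R⁻¹ =
[    -1/10      3/50 ]
[        0      1/10 ]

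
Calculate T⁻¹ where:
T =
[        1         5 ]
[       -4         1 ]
det(T) = 21
T⁻¹ =
[     1/21     -5/21 ]
[     4/21      1/21 ]

For a 2×2 matrix T = [[a, b], [c, d]] with det(T) ≠ 0, T⁻¹ = (1/det(T)) * [[d, -b], [-c, a]].
det(T) = (1)*(1) - (5)*(-4) = 1 + 20 = 21.
T⁻¹ = (1/21) * [[1, -5], [4, 1]].
Dividing each entry by 21 and reducing:
T⁻¹ =
[     1/21     -5/21 ]
[     4/21      1/21 ]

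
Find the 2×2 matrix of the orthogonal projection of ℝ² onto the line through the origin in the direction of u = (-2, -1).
[[4/5, 2/5], [2/5, 1/5]]

The orthogonal projection onto the line spanned by a nonzero vector u = (a, b) has matrix P = (u uᵀ) / (uᵀ u) = (1/(a² + b²)) · [[a², ab], [ab, b²]].
Here u = (-2, -1), so a² + b² = 4 + 1 = 5.
P = (1/5) · [[4, 2], [2, 1]] = [[4/5, 2/5], [2/5, 1/5]].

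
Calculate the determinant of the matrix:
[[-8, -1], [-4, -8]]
60

For a 2×2 matrix [[a, b], [c, d]], det = ad - bc
det = (-8)(-8) - (-1)(-4) = 64 - 4 = 60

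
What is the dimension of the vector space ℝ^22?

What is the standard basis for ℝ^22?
Dimension = 22; standard basis = {e_1, e_2, e_3, …, e_22}

ℝ^22 is the space of 22-tuples of real numbers; its dimension is 22.
The standard basis consists of 22 vectors: e_1, e_2, e_3, …, e_22, where e_i is the vector with 1 in position i and 0 elsewhere.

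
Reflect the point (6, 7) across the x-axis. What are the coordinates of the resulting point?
(6, -7)

Reflection across x-axis: (6, 7) → (6, -7)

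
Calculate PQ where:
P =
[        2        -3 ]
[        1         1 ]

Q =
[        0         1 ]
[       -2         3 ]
PQ =
[        6        -7 ]
[       -2         4 ]

Matrix multiplication: (PQ)[i][j] = sum over k of P[i][k] * Q[k][j].
  (PQ)[0][0] = (2)*(0) + (-3)*(-2) = 6
  (PQ)[0][1] = (2)*(1) + (-3)*(3) = -7
  (PQ)[1][0] = (1)*(0) + (1)*(-2) = -2
  (PQ)[1][1] = (1)*(1) + (1)*(3) = 4
PQ =
[        6        -7 ]
[       -2         4 ]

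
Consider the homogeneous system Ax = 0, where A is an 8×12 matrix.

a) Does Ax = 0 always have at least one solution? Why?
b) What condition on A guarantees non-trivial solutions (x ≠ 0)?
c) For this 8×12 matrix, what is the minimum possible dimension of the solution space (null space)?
a) Yes, x = 0 is always a solution. b) When A has linearly dependent columns (rank < n). c) Minimum nullity = 4.

a) x = 0 satisfies A·0 = 0, so the zero vector is always a solution.
b) Non-trivial solutions exist iff the columns of A are linearly dependent, equivalently rank(A) < n (the number of columns).
c) By rank-nullity, rank(A) + nullity(A) = n = 12. Since A has only 8 rows, rank(A) ≤ 8, so nullity(A) ≥ 12 - 8 = 4.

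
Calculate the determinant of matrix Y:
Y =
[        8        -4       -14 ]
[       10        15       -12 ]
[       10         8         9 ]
det(Y) = 3668

Expand along row 0 (cofactor expansion): det(Y) = a*(e*i - f*h) - b*(d*i - f*g) + c*(d*h - e*g), where the 3×3 is [[a, b, c], [d, e, f], [g, h, i]].
Minor M_00 = (15)*(9) - (-12)*(8) = 135 + 96 = 231.
Minor M_01 = (10)*(9) - (-12)*(10) = 90 + 120 = 210.
Minor M_02 = (10)*(8) - (15)*(10) = 80 - 150 = -70.
det(Y) = (8)*(231) - (-4)*(210) + (-14)*(-70) = 1848 + 840 + 980 = 3668.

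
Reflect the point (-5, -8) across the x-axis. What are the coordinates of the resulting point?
(-5, 8)

Reflection across x-axis: (-5, -8) → (-5, 8)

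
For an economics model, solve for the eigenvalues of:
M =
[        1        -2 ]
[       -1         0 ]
λ = -1, 2

Solve det(M - λI) = 0. For a 2×2 matrix the characteristic equation is λ² - (trace)λ + det = 0.
trace(M) = a + d = 1 + 0 = 1.
det(M) = a*d - b*c = (1)*(0) - (-2)*(-1) = 0 - 2 = -2.
Characteristic equation: λ² - (1)λ + (-2) = 0.
Discriminant = (1)² - 4*(-2) = 1 + 8 = 9.
λ = (1 ± √9) / 2 = (1 ± 3) / 2 = -1, 2.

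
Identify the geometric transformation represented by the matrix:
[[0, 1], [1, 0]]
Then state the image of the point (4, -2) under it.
reflection across the line y = x; image of (4, -2) is (-2, 4)

This is a symmetric orthogonal matrix with determinant -1, which characterizes a reflection in ℝ².
The matrix [[0, 1], [1, 0]] represents: reflection across the line y = x.
Applying it to (4, -2): [0·4 + 1·-2, 1·4 + 0·-2] = (-2, 4).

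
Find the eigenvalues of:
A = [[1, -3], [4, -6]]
λ = -3, -2

Solve det(A - λI) = 0. For a 2×2 matrix this is λ² - (trace)λ + det = 0.
trace(A) = 1 - 6 = -5.
det(A) = (1)*(-6) - (-3)*(4) = -6 + 12 = 6.
Characteristic equation: λ² - (-5)λ + (6) = 0.
Discriminant: (-5)² - 4*(6) = 25 - 24 = 1.
Roots: λ = (-5 ± √1) / 2 = -3, -2.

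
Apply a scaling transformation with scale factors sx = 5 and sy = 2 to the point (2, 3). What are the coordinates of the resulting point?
(10, 6)

Scaling matrix:
[[5, 0], [0, 2]]
Result: (2 × 5, 3 × 2) = (10, 6)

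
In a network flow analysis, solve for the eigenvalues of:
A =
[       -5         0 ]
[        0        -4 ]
λ = -5, -4

Solve det(A - λI) = 0. For a 2×2 matrix the characteristic equation is λ² - (trace)λ + det = 0.
trace(A) = a + d = -5 - 4 = -9.
det(A) = a*d - b*c = (-5)*(-4) - (0)*(0) = 20 - 0 = 20.
Characteristic equation: λ² - (-9)λ + (20) = 0.
Discriminant = (-9)² - 4*(20) = 81 - 80 = 1.
λ = (-9 ± √1) / 2 = (-9 ± 1) / 2 = -5, -4.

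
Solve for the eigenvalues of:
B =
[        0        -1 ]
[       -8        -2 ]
λ = -4, 2

Solve det(B - λI) = 0. For a 2×2 matrix the characteristic equation is λ² - (trace)λ + det = 0.
trace(B) = a + d = 0 - 2 = -2.
det(B) = a*d - b*c = (0)*(-2) - (-1)*(-8) = 0 - 8 = -8.
Characteristic equation: λ² - (-2)λ + (-8) = 0.
Discriminant = (-2)² - 4*(-8) = 4 + 32 = 36.
λ = (-2 ± √36) / 2 = (-2 ± 6) / 2 = -4, 2.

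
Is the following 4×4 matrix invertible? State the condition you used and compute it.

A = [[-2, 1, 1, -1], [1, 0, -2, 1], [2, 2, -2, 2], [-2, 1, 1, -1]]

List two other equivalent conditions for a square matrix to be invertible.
No, not invertible; det(A) = 0 (two rows are equal, so the rows are linearly dependent). Equivalent conditions (failing for this A): rank(A) < 4; Ax = 0 has non-trivial solutions; 0 is an eigenvalue; the columns are linearly dependent.

To check invertibility, compute det(A).
In this matrix, row 0 and the last row are identical, so one row is a scalar multiple of another and the rows are linearly dependent.
A matrix with linearly dependent rows has det = 0 and is not invertible.
Equivalent failed conditions:
- rank(A) < 4.
- Ax = 0 has non-trivial solutions.
- 0 is an eigenvalue.
- The columns are linearly dependent.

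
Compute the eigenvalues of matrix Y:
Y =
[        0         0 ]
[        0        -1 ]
λ = -1, 0

Solve det(Y - λI) = 0. For a 2×2 matrix the characteristic equation is λ² - (trace)λ + det = 0.
trace(Y) = a + d = 0 - 1 = -1.
det(Y) = a*d - b*c = (0)*(-1) - (0)*(0) = 0 - 0 = 0.
Characteristic equation: λ² - (-1)λ + (0) = 0.
Discriminant = (-1)² - 4*(0) = 1 - 0 = 1.
λ = (-1 ± √1) / 2 = (-1 ± 1) / 2 = -1, 0.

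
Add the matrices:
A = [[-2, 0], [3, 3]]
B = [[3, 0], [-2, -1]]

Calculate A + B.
[[1, 0], [1, 2]]

Add corresponding elements:
(-2)+(3)=1
(0)+(0)=0
(3)+(-2)=1
(3)+(-1)=2
A + B = [[1, 0], [1, 2]]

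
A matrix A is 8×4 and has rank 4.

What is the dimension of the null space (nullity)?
0

The rank-nullity theorem for an m×n matrix states:
rank(A) + nullity(A) = n (the number of columns).
Here n = 4 and rank(A) = 4, so nullity(A) = 4 - 4 = 0.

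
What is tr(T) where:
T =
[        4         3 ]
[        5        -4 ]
tr(T) = 4 - 4 = 0

The trace of a square matrix is the sum of its diagonal entries.
Diagonal entries of T: T[0][0] = 4, T[1][1] = -4.
tr(T) = 4 - 4 = 0.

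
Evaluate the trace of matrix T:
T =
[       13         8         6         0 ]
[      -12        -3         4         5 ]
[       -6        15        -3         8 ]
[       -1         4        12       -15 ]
tr(T) = 13 - 3 - 3 - 15 = -8

The trace of a square matrix is the sum of its diagonal entries.
Diagonal entries of T: T[0][0] = 13, T[1][1] = -3, T[2][2] = -3, T[3][3] = -15.
tr(T) = 13 - 3 - 3 - 15 = -8.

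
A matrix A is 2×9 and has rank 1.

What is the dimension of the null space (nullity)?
8

The rank-nullity theorem for an m×n matrix states:
rank(A) + nullity(A) = n (the number of columns).
Here n = 9 and rank(A) = 1, so nullity(A) = 9 - 1 = 8.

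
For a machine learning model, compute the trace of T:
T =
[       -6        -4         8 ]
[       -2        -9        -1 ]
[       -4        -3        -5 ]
tr(T) = -6 - 9 - 5 = -20

The trace of a square matrix is the sum of its diagonal entries.
Diagonal entries of T: T[0][0] = -6, T[1][1] = -9, T[2][2] = -5.
tr(T) = -6 - 9 - 5 = -20.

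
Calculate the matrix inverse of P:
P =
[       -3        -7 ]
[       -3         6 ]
det(P) = -39
P⁻¹ =
[    -2/13     -7/39 ]
[    -1/13      1/13 ]

For a 2×2 matrix P = [[a, b], [c, d]] with det(P) ≠ 0, P⁻¹ = (1/det(P)) * [[d, -b], [-c, a]].
det(P) = (-3)*(6) - (-7)*(-3) = -18 - 21 = -39.
P⁻¹ = (1/-39) * [[6, 7], [3, -3]].
Dividing each entry by -39 and reducing:
P⁻¹ =
[    -2/13     -7/39 ]
[    -1/13      1/13 ]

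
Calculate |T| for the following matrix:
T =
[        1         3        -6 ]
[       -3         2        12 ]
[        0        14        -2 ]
det(T) = 62

Expand along row 0 (cofactor expansion): det(T) = a*(e*i - f*h) - b*(d*i - f*g) + c*(d*h - e*g), where the 3×3 is [[a, b, c], [d, e, f], [g, h, i]].
Minor M_00 = (2)*(-2) - (12)*(14) = -4 - 168 = -172.
Minor M_01 = (-3)*(-2) - (12)*(0) = 6 - 0 = 6.
Minor M_02 = (-3)*(14) - (2)*(0) = -42 - 0 = -42.
det(T) = (1)*(-172) - (3)*(6) + (-6)*(-42) = -172 - 18 + 252 = 62.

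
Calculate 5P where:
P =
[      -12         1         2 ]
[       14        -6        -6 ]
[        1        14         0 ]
5P =
[      -60         5        10 ]
[       70       -30       -30 ]
[        5        70         0 ]

Scalar multiplication is elementwise: (5P)[i][j] = 5 * P[i][j].
  (5P)[0][0] = 5 * (-12) = -60
  (5P)[0][1] = 5 * (1) = 5
  (5P)[0][2] = 5 * (2) = 10
  (5P)[1][0] = 5 * (14) = 70
  (5P)[1][1] = 5 * (-6) = -30
  (5P)[1][2] = 5 * (-6) = -30
  (5P)[2][0] = 5 * (1) = 5
  (5P)[2][1] = 5 * (14) = 70
  (5P)[2][2] = 5 * (0) = 0
5P =
[      -60         5        10 ]
[       70       -30       -30 ]
[        5        70         0 ]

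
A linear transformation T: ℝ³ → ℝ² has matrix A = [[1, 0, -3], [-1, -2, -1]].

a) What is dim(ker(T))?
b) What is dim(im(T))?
dim(ker) = 1, dim(im) = 2

The two rows are not scalar multiples of one another (no single k satisfies row 2 = k × row 1), so they are linearly independent.
Thus rank(A) = 2.
dim(im(T)) = rank(A) = 2.
By the rank-nullity theorem applied to T: ℝ³ → ℝ², rank(A) + nullity(A) = 3 (the domain dimension), so dim(ker(T)) = 3 - 2 = 1.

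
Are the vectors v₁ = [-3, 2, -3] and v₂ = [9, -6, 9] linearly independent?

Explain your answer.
No, linearly dependent (v₂ = -3·v₁)

Check whether there is a scalar k with v₂ = k·v₁.
Comparing components, k = -3 satisfies -3·[-3, 2, -3] = [9, -6, 9].
Since v₂ is a scalar multiple of v₁, the two vectors are linearly dependent.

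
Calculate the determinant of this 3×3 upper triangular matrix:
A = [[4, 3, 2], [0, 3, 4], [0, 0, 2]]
24

The determinant of a triangular matrix is the product of its diagonal entries (the off-diagonal entries above the diagonal do not affect it).
det(A) = (4) * (3) * (2) = 24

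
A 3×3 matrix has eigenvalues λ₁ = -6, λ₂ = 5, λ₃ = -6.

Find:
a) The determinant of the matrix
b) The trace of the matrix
det = 180, trace = -7

Two standard eigenvalue identities:
- det(A) equals the product of the eigenvalues (counted with multiplicity).
- trace(A) equals the sum of the eigenvalues.
det(A) = (-6)*(5)*(-6) = 180.
trace(A) = -6 + 5 - 6 = -7.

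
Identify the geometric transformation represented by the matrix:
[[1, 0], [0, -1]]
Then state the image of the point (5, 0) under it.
reflection across the x-axis; image of (5, 0) is (5, 0)

This is a symmetric orthogonal matrix with determinant -1, which characterizes a reflection in ℝ².
The matrix [[1, 0], [0, -1]] represents: reflection across the x-axis.
Applying it to (5, 0): [1·5 + 0·0, 0·5 + -1·0] = (5, 0).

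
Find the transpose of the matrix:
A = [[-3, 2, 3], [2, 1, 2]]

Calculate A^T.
[[-3, 2], [2, 1], [3, 2]]

The transpose sends entry (i,j) to (j,i); rows become columns.
Row 0 of A: [-3, 2, 3] -> column 0 of A^T.
Row 1 of A: [2, 1, 2] -> column 1 of A^T.
A^T = [[-3, 2], [2, 1], [3, 2]]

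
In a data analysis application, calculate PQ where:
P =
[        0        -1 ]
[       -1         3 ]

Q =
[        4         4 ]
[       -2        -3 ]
PQ =
[        2         3 ]
[      -10       -13 ]

Matrix multiplication: (PQ)[i][j] = sum over k of P[i][k] * Q[k][j].
  (PQ)[0][0] = (0)*(4) + (-1)*(-2) = 2
  (PQ)[0][1] = (0)*(4) + (-1)*(-3) = 3
  (PQ)[1][0] = (-1)*(4) + (3)*(-2) = -10
  (PQ)[1][1] = (-1)*(4) + (3)*(-3) = -13
PQ =
[        2         3 ]
[      -10       -13 ]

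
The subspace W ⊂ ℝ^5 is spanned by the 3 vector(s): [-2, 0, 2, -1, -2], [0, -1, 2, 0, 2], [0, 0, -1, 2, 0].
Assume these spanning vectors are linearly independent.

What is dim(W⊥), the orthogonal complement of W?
dim(W⊥) = 2

For any subspace W of ℝ^n, dim(W) + dim(W⊥) = n (the whole-space dimension).
Here the given 3 vectors are linearly independent, so dim(W) = 3.
Thus dim(W⊥) = n - dim(W) = 5 - 3 = 2.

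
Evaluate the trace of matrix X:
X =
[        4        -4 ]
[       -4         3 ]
tr(X) = 4 + 3 = 7

The trace of a square matrix is the sum of its diagonal entries.
Diagonal entries of X: X[0][0] = 4, X[1][1] = 3.
tr(X) = 4 + 3 = 7.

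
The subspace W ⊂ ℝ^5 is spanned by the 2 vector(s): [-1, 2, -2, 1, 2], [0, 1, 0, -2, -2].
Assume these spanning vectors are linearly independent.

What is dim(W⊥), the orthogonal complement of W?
dim(W⊥) = 3

For any subspace W of ℝ^n, dim(W) + dim(W⊥) = n (the whole-space dimension).
Here the given 2 vectors are linearly independent, so dim(W) = 2.
Thus dim(W⊥) = n - dim(W) = 5 - 2 = 3.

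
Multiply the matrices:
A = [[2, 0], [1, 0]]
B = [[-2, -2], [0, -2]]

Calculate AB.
[[-4, -4], [-2, -2]]

Each entry (i,j) of AB = sum over k of A[i][k]*B[k][j].
(AB)[0][0] = (2)*(-2) + (0)*(0) = -4
(AB)[0][1] = (2)*(-2) + (0)*(-2) = -4
(AB)[1][0] = (1)*(-2) + (0)*(0) = -2
(AB)[1][1] = (1)*(-2) + (0)*(-2) = -2
AB = [[-4, -4], [-2, -2]]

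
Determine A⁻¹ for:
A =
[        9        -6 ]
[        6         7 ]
det(A) = 99
A⁻¹ =
[     7/99      2/33 ]
[    -2/33      1/11 ]

For a 2×2 matrix A = [[a, b], [c, d]] with det(A) ≠ 0, A⁻¹ = (1/det(A)) * [[d, -b], [-c, a]].
det(A) = (9)*(7) - (-6)*(6) = 63 + 36 = 99.
A⁻¹ = (1/99) * [[7, 6], [-6, 9]].
Dividing each entry by 99 and reducing:
A⁻¹ =
[     7/99      2/33 ]
[    -2/33      1/11 ]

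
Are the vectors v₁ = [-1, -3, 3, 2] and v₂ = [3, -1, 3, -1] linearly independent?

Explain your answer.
Yes, linearly independent

Two vectors are linearly dependent iff one is a scalar multiple of the other.
No single scalar k satisfies v₂ = k·v₁ (the ratios of corresponding entries disagree), so v₁ and v₂ are linearly independent.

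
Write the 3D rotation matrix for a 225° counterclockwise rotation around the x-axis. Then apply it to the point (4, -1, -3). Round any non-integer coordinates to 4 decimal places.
R = [[1, 0, 0], [0, -√2/2, √2/2], [0, -√2/2, -√2/2]]; R·(4, -1, -3) = (4.0000, -1.4142, 2.8284)

Rotation matrix for 225° around x-axis:
cos(225°) = -√2/2, sin(225°) = -√2/2
R = [[1, 0, 0], [0, -√2/2, √2/2], [0, -√2/2, -√2/2]]
Apply to (4, -1, -3): R·[4, -1, -3]ᵀ = (4.0000, -1.4142, 2.8284)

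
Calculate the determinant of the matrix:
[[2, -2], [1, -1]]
0

For a 2×2 matrix [[a, b], [c, d]], det = ad - bc
det = (2)(-1) - (-2)(1) = -2 - -2 = 0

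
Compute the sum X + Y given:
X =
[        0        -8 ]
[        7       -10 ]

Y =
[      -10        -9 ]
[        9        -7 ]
X + Y =
[      -10       -17 ]
[       16       -17 ]

Matrix addition is elementwise: (X+Y)[i][j] = X[i][j] + Y[i][j].
  (X+Y)[0][0] = (0) + (-10) = -10
  (X+Y)[0][1] = (-8) + (-9) = -17
  (X+Y)[1][0] = (7) + (9) = 16
  (X+Y)[1][1] = (-10) + (-7) = -17
X + Y =
[      -10       -17 ]
[       16       -17 ]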